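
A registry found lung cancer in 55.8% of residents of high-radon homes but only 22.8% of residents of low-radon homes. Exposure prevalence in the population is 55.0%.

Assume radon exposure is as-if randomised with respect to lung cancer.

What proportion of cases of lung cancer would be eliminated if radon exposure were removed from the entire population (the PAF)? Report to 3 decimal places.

p₁ = 0.558, p₀ = 0.228.
Overall risk P(Y=1) = π·p₁ + (1−π)·p₀ = 0.55×0.558 + 0.45×0.228 = 0.4095.
Under exogeneity, PAF = [P(Y=1) − p₀] / P(Y=1).
PAF = (0.4095 − 0.228) / 0.4095 ≈ 0.4432

PAF ≈ 0.443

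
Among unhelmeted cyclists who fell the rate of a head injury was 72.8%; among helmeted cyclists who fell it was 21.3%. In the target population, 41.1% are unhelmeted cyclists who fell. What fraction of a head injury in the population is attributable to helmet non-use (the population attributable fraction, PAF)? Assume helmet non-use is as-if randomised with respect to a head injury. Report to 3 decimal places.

p₁ = 0.728, p₀ = 0.213.
Overall risk P(Y=1) = π·p₁ + (1−π)·p₀ = 0.411×0.728 + 0.589×0.213 = 0.42467.
Under exogeneity, PAF = [P(Y=1) − p₀] / P(Y=1).
PAF = (0.42467 − 0.213) / 0.42467 ≈ 0.4984

PAF ≈ 0.498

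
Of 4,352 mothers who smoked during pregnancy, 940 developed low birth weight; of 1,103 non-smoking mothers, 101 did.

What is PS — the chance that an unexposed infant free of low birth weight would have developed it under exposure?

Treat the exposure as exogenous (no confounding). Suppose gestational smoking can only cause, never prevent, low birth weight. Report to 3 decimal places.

p₁ = P(outcome | exposed) = 940/4352 = 0.21599
p₀ = P(outcome | unexposed) = 101/1103 = 0.091568
Under exogeneity and monotonicity, PS = (p₁ − p₀) / (1 − p₀).
PS = (0.21599 − 0.091568) / (1 − 0.091568) = 0.12442 / 0.90843 ≈ 0.1370

PS ≈ 0.137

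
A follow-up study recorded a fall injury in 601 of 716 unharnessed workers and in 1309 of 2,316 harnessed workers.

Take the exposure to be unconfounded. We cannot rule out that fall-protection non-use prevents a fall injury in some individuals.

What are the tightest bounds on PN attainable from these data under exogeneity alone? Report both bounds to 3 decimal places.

0.327 ≤ PN ≤ 0.518

p₁ = P(outcome | exposed) = 601/716 = 0.83939
p₀ = P(outcome | unexposed) = 1309/2316 = 0.5652
Under exogeneity alone the bounds on PN are max{0,(p₁−p₀)/p₁} ≤ PN ≤ min{1,(1−p₀)/p₁}.
  lower = (p₁ − p₀)/p₁ = 0.27419 / 0.83939 ≈ 0.3267
  upper = min{1, (1 − p₀)/p₁} = 0.4348 / 0.83939 ≈ 0.5180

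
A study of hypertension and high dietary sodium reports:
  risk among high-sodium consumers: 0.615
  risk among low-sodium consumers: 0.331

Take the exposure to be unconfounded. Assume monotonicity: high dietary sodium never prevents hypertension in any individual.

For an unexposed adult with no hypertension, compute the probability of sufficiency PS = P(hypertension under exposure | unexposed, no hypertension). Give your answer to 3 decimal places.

PS ≈ 0.425

Let p₁ = 0.615, p₀ = 0.331.
Under exogeneity and monotonicity, PS = (p₁ − p₀) / (1 − p₀).
PS = (0.615 − 0.331) / (1 − 0.331) = 0.284 / 0.669 ≈ 0.4245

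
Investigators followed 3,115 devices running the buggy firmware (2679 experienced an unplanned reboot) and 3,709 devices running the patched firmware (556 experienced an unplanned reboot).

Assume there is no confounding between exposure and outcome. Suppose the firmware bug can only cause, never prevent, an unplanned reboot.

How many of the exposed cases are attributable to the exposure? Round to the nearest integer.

p₁ = P(outcome | exposed) = 2679/3115 = 0.86003
p₀ = P(outcome | unexposed) = 556/3709 = 0.14991
PN = (p₁ − p₀)/p₁ = (0.86003 − 0.14991) / 0.86003 ≈ 0.82570.
Attributable cases ≈ PN × (exposed cases) = 0.82570 × 2679 ≈ 2212.04.

about 2212 cases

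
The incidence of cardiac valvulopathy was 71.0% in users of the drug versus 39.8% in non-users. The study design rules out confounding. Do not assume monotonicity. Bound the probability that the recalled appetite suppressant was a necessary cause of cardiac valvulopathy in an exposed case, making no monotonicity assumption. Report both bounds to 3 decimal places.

0.439 ≤ PN ≤ 0.848

p₁ = 0.71, p₀ = 0.398.
Under exogeneity alone the bounds on PN are max{0,(p₁−p₀)/p₁} ≤ PN ≤ min{1,(1−p₀)/p₁}.
  lower = (p₁ − p₀)/p₁ = 0.312 / 0.71 ≈ 0.4394
  upper = min{1, (1 − p₀)/p₁} = 0.602 / 0.71 ≈ 0.8479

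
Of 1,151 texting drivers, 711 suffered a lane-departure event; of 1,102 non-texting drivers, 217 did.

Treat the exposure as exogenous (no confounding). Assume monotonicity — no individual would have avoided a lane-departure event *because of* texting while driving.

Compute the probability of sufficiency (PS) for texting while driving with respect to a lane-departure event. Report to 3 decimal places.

PS ≈ 0.524

p₁ = P(outcome | exposed) = 711/1151 = 0.61772
p₀ = P(outcome | unexposed) = 217/1102 = 0.19691
Under exogeneity and monotonicity, PS = (p₁ − p₀) / (1 − p₀).
PS = (0.61772 − 0.19691) / (1 − 0.19691) = 0.42081 / 0.80309 ≈ 0.5240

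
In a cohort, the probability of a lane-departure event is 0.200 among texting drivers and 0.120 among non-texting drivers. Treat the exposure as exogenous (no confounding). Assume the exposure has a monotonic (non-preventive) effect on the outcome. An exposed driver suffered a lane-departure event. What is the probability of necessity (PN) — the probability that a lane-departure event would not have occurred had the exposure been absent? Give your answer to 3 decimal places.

PN ≈ 0.400

Let p₁ = 0.2, p₀ = 0.12.
Under exogeneity and monotonicity, PN = (p₁ − p₀) / p₁.
PN = (0.2 − 0.12) / 0.2 = 0.08 / 0.2 ≈ 0.4000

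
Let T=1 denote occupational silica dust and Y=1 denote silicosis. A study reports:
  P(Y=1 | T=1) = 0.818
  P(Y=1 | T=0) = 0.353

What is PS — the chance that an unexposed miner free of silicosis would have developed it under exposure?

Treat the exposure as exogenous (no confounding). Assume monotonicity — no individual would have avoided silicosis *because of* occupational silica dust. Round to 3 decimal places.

Let p₁ = 0.818, p₀ = 0.353.
Under exogeneity and monotonicity, PS = (p₁ − p₀) / (1 − p₀).
PS = (0.818 − 0.353) / (1 − 0.353) = 0.465 / 0.647 ≈ 0.7187

PS ≈ 0.719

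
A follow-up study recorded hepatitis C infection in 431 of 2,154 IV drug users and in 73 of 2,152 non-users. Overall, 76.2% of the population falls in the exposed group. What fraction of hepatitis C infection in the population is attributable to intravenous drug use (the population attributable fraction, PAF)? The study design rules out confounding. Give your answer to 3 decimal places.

PAF ≈ 0.789

p₁ = P(outcome | exposed) = 431/2154 = 0.20009
p₀ = P(outcome | unexposed) = 73/2152 = 0.033922
Overall risk P(Y=1) = π·p₁ + (1−π)·p₀ = 0.762×0.20009 + 0.238×0.033922 = 0.16054.
Under exogeneity, PAF = [P(Y=1) − p₀] / P(Y=1).
PAF = (0.16054 − 0.033922) / 0.16054 ≈ 0.7887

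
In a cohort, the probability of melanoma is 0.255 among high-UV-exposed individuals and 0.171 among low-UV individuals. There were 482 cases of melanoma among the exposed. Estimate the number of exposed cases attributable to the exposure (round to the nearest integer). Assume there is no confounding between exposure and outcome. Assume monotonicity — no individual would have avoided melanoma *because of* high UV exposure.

about 159 cases

Let p₁ = 0.255, p₀ = 0.171.
PN = (p₁ − p₀)/p₁ = (0.255 − 0.171) / 0.255 ≈ 0.32941.
Attributable cases ≈ PN × (exposed cases) = 0.32941 × 482 ≈ 158.78.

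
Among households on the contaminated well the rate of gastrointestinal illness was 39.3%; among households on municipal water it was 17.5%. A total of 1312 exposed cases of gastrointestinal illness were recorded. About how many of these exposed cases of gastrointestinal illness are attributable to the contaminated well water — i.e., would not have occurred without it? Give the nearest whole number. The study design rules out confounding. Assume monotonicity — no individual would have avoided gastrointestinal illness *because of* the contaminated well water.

about 728 cases

p₁ = 0.393, p₀ = 0.175.
PN = (p₁ − p₀)/p₁ = (0.393 − 0.175) / 0.393 ≈ 0.55471.
Attributable cases ≈ PN × (exposed cases) = 0.55471 × 1312 ≈ 727.78.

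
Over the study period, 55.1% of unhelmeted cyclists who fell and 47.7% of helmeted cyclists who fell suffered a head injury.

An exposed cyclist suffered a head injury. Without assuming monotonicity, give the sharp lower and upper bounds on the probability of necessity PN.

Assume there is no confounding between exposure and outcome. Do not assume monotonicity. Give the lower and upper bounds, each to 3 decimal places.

0.134 ≤ PN ≤ 0.949

p₁ = 0.551, p₀ = 0.477.
Under exogeneity alone the bounds on PN are max{0,(p₁−p₀)/p₁} ≤ PN ≤ min{1,(1−p₀)/p₁}.
  lower = (p₁ − p₀)/p₁ = 0.074 / 0.551 ≈ 0.1343
  upper = min{1, (1 − p₀)/p₁} = 0.523 / 0.551 ≈ 0.9492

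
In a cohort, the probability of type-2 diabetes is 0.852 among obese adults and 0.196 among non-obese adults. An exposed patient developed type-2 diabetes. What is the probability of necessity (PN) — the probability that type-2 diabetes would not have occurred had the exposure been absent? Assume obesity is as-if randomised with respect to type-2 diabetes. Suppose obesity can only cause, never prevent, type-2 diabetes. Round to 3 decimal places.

PN ≈ 0.770

Let p₁ = 0.852, p₀ = 0.196.
Under exogeneity and monotonicity, PN = (p₁ − p₀) / p₁.
PN = (0.852 − 0.196) / 0.852 = 0.656 / 0.852 ≈ 0.7700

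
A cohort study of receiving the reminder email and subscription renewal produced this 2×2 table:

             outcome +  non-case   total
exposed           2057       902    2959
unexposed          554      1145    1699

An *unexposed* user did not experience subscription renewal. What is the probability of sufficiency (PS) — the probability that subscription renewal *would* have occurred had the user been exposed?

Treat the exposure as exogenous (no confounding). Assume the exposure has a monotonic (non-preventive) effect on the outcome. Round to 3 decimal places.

p₁ = P(outcome | exposed) = 2057/2959 = 0.69517
p₀ = P(outcome | unexposed) = 554/1699 = 0.32607
Under exogeneity and monotonicity, PS = (p₁ − p₀)/(1 − p₀).
PS = (0.69517 − 0.32607) / 0.67393 ≈ 0.5477

PS ≈ 0.548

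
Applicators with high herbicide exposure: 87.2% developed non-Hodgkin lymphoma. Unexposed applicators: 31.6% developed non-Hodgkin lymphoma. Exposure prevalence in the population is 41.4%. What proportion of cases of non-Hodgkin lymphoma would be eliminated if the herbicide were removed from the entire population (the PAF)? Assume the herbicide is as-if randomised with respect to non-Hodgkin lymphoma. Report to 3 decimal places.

PAF ≈ 0.421

p₁ = 0.872, p₀ = 0.316.
Overall risk P(Y=1) = π·p₁ + (1−π)·p₀ = 0.414×0.872 + 0.586×0.316 = 0.54618.
Under exogeneity, PAF = [P(Y=1) − p₀] / P(Y=1).
PAF = (0.54618 − 0.316) / 0.54618 ≈ 0.4214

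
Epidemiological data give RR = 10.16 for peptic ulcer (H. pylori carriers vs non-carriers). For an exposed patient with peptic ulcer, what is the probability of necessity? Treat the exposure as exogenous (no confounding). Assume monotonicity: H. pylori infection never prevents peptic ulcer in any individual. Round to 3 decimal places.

Under exogeneity and monotonicity, PN = (RR − 1) / RR = 1 − 1/RR.
PN = (10.16 − 1) / 10.16 = 9.16 / 10.16 ≈ 0.9016

PN ≈ 0.902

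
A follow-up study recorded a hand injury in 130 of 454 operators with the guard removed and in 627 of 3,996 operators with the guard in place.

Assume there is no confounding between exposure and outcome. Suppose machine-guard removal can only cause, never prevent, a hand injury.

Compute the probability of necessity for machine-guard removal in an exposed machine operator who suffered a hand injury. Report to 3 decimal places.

p₁ = P(outcome | exposed) = 130/454 = 0.28634
p₀ = P(outcome | unexposed) = 627/3996 = 0.15691
Under exogeneity and monotonicity, PN = (p₁ − p₀) / p₁.
PN = (0.28634 − 0.15691) / 0.28634 = 0.12944 / 0.28634 ≈ 0.4520

PN ≈ 0.452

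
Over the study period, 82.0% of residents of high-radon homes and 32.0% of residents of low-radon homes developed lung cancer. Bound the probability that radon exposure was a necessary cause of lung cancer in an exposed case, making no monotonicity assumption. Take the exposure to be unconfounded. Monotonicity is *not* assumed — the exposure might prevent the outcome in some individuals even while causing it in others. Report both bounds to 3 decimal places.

0.610 ≤ PN ≤ 0.829

p₁ = 0.82, p₀ = 0.32.
Under exogeneity alone the bounds on PN are max{0,(p₁−p₀)/p₁} ≤ PN ≤ min{1,(1−p₀)/p₁}.
  lower = (p₁ − p₀)/p₁ = 0.5 / 0.82 ≈ 0.6098
  upper = min{1, (1 − p₀)/p₁} = 0.68 / 0.82 ≈ 0.8293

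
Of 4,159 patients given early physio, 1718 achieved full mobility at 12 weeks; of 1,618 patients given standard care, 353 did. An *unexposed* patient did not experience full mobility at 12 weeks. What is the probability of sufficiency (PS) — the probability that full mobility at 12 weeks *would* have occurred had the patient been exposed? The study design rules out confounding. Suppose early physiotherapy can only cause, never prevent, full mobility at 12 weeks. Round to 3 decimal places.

p₁ = P(outcome | exposed) = 1718/4159 = 0.41308
p₀ = P(outcome | unexposed) = 353/1618 = 0.21817
Under exogeneity and monotonicity, PS = (p₁ − p₀) / (1 − p₀).
PS = (0.41308 − 0.21817) / (1 − 0.21817) = 0.19491 / 0.78183 ≈ 0.2493

PS ≈ 0.249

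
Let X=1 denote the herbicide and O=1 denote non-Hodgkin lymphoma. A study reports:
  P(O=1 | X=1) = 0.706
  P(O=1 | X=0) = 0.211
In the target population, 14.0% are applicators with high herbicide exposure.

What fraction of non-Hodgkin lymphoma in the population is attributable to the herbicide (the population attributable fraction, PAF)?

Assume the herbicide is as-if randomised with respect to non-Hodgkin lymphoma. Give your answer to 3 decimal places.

PAF ≈ 0.247

Let p₁ = 0.706, p₀ = 0.211.
Overall risk P(Y=1) = π·p₁ + (1−π)·p₀ = 0.14×0.706 + 0.86×0.211 = 0.2803.
Under exogeneity, PAF = [P(Y=1) − p₀] / P(Y=1).
PAF = (0.2803 − 0.211) / 0.2803 ≈ 0.2472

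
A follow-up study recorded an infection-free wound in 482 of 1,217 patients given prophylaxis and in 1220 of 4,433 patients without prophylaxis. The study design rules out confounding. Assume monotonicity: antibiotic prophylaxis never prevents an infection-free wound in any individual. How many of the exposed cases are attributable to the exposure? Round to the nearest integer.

p₁ = P(outcome | exposed) = 482/1217 = 0.39606
p₀ = P(outcome | unexposed) = 1220/4433 = 0.27521
PN = (p₁ − p₀)/p₁ = (0.39606 − 0.27521) / 0.39606 ≈ 0.30513.
Attributable cases ≈ PN × (exposed cases) = 0.30513 × 482 ≈ 147.07.

about 147 cases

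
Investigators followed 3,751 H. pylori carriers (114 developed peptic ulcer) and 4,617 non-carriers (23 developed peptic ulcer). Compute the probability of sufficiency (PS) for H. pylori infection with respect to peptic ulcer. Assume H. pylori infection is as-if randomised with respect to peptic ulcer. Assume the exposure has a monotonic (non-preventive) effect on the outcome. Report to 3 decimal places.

p₁ = P(outcome | exposed) = 114/3751 = 0.030392
p₀ = P(outcome | unexposed) = 23/4617 = 0.0049816
Under exogeneity and monotonicity, PS = (p₁ − p₀) / (1 − p₀).
PS = (0.030392 − 0.0049816) / (1 − 0.0049816) = 0.02541 / 0.99502 ≈ 0.0255

PS ≈ 0.026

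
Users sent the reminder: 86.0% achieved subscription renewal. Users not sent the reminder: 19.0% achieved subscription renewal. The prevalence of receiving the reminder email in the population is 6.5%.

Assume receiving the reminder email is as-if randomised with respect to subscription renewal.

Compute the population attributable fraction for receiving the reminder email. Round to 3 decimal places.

PAF ≈ 0.186

p₁ = 0.86, p₀ = 0.19.
Overall risk P(Y=1) = π·p₁ + (1−π)·p₀ = 0.065×0.86 + 0.935×0.19 = 0.23355.
Under exogeneity, PAF = [P(Y=1) − p₀] / P(Y=1).
PAF = (0.23355 − 0.19) / 0.23355 ≈ 0.1865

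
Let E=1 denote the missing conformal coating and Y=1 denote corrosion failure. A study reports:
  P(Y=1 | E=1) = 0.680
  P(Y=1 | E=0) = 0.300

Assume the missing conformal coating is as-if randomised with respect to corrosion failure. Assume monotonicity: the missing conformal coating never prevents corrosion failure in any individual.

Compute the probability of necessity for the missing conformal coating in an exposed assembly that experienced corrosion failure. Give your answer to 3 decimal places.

PN ≈ 0.559

Let p₁ = 0.68, p₀ = 0.3.
Under exogeneity and monotonicity, PN = (p₁ − p₀) / p₁.
PN = (0.68 − 0.3) / 0.68 = 0.38 / 0.68 ≈ 0.5588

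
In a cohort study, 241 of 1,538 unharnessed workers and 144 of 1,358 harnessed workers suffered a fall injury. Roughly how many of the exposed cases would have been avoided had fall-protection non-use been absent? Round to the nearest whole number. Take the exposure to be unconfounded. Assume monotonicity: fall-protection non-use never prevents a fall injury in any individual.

p₁ = P(outcome | exposed) = 241/1538 = 0.1567
p₀ = P(outcome | unexposed) = 144/1358 = 0.10604
PN = (p₁ − p₀)/p₁ = (0.1567 − 0.10604) / 0.1567 ≈ 0.32329.
Attributable cases ≈ PN × (exposed cases) = 0.32329 × 241 ≈ 77.91.

about 78 cases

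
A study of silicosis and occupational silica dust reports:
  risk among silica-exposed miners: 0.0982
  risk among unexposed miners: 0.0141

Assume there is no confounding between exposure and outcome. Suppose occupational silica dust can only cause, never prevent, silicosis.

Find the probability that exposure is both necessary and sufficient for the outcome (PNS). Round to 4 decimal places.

PNS ≈ 0.0841

Let p₁ = 0.0982, p₀ = 0.0141.
Under exogeneity and monotonicity, PNS = p₁ − p₀.
PNS = 0.0982 − 0.0141 = 0.0841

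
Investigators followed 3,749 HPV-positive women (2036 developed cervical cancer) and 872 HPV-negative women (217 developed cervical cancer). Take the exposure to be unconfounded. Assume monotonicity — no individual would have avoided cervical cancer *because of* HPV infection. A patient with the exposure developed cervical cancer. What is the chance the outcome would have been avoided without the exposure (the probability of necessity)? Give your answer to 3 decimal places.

p₁ = P(outcome | exposed) = 2036/3749 = 0.54308
p₀ = P(outcome | unexposed) = 217/872 = 0.24885
Under exogeneity and monotonicity, PN = (p₁ − p₀) / p₁.
PN = (0.54308 − 0.24885) / 0.54308 = 0.29422 / 0.54308 ≈ 0.5418

PN ≈ 0.542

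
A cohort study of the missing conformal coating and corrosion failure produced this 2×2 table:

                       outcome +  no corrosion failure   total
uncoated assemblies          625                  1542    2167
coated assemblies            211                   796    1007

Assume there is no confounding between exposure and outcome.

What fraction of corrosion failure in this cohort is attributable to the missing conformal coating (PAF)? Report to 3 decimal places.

PAF ≈ 0.204

p₁ = P(outcome | exposed) = 625/2167 = 0.28842
p₀ = P(outcome | unexposed) = 211/1007 = 0.20953
Exposure prevalence π = 2167/3174 = 0.68273; overall risk P(Y=1) = 0.26339.
Under exogeneity, PAF = [P(Y=1) − p₀]/P(Y=1).
PAF = (0.26339 − 0.20953) / 0.26339 ≈ 0.2045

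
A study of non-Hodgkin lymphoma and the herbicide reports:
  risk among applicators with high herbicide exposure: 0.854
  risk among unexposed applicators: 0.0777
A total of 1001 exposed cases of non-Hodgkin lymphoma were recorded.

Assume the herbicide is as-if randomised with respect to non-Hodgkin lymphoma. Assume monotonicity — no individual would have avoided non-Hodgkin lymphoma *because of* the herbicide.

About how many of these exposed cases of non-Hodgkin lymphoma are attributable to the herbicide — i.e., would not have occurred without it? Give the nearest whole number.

about 910 cases

Let p₁ = 0.854, p₀ = 0.0777.
PN = (p₁ − p₀)/p₁ = (0.854 − 0.0777) / 0.854 ≈ 0.90902.
Attributable cases ≈ PN × (exposed cases) = 0.90902 × 1001 ≈ 909.93.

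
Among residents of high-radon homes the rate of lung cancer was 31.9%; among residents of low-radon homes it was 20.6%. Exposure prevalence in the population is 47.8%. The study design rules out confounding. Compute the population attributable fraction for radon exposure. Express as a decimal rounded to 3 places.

PAF ≈ 0.208

p₁ = 0.319, p₀ = 0.206.
Overall risk P(Y=1) = π·p₁ + (1−π)·p₀ = 0.478×0.319 + 0.522×0.206 = 0.26001.
Under exogeneity, PAF = [P(Y=1) − p₀] / P(Y=1).
PAF = (0.26001 − 0.206) / 0.26001 ≈ 0.2077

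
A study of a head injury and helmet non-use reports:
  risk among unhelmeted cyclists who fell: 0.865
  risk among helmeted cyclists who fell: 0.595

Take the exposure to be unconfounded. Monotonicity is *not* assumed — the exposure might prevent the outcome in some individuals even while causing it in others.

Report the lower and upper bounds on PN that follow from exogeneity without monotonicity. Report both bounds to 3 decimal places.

0.312 ≤ PN ≤ 0.468

Let p₁ = 0.865, p₀ = 0.595.
Under exogeneity alone the bounds on PN are max{0,(p₁−p₀)/p₁} ≤ PN ≤ min{1,(1−p₀)/p₁}.
  lower = (p₁ − p₀)/p₁ = 0.27 / 0.865 ≈ 0.3121
  upper = min{1, (1 − p₀)/p₁} = 0.405 / 0.865 ≈ 0.4682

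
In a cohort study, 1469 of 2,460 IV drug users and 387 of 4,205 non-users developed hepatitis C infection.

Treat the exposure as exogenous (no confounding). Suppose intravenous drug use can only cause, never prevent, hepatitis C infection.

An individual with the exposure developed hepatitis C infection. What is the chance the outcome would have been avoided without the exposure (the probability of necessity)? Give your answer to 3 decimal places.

PN ≈ 0.846

p₁ = P(outcome | exposed) = 1469/2460 = 0.59715
p₀ = P(outcome | unexposed) = 387/4205 = 0.092033
Under exogeneity and monotonicity, PN = (p₁ − p₀) / p₁.
PN = (0.59715 − 0.092033) / 0.59715 = 0.50512 / 0.59715 ≈ 0.8459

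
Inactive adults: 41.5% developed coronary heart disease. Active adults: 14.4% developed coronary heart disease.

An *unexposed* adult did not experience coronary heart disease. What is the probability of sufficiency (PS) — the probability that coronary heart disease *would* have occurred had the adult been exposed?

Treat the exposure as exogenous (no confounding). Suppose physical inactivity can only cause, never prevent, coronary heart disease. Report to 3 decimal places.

PS ≈ 0.317

p₁ = 0.415, p₀ = 0.144.
Under exogeneity and monotonicity, PS = (p₁ − p₀) / (1 − p₀).
PS = (0.415 − 0.144) / (1 − 0.144) = 0.271 / 0.856 ≈ 0.3166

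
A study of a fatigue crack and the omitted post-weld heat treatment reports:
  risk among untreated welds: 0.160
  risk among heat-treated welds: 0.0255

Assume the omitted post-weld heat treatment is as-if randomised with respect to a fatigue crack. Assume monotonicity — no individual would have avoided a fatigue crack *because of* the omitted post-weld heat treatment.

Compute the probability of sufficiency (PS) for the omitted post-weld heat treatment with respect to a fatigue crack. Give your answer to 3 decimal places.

PS ≈ 0.138

Let p₁ = 0.16, p₀ = 0.0255.
Under exogeneity and monotonicity, PS = (p₁ − p₀) / (1 − p₀).
PS = (0.16 − 0.0255) / (1 − 0.0255) = 0.1345 / 0.9745 ≈ 0.1380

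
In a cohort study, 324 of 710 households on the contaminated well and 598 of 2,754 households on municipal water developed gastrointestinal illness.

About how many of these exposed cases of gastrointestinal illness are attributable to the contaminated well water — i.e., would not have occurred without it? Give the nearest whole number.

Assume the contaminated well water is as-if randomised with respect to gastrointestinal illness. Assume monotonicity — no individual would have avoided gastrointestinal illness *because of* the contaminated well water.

about 170 cases

p₁ = P(outcome | exposed) = 324/710 = 0.45634
p₀ = P(outcome | unexposed) = 598/2754 = 0.21714
PN = (p₁ − p₀)/p₁ = (0.45634 − 0.21714) / 0.45634 ≈ 0.52417.
Attributable cases ≈ PN × (exposed cases) = 0.52417 × 324 ≈ 169.83.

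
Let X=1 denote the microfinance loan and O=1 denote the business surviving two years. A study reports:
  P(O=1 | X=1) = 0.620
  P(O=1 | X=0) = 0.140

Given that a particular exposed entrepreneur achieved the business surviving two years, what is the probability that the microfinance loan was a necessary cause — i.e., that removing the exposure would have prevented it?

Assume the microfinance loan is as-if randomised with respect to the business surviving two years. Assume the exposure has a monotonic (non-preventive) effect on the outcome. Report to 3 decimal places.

PN ≈ 0.774

Let p₁ = 0.62, p₀ = 0.14.
Under exogeneity and monotonicity, PN = (p₁ − p₀) / p₁.
PN = (0.62 − 0.14) / 0.62 = 0.48 / 0.62 ≈ 0.7742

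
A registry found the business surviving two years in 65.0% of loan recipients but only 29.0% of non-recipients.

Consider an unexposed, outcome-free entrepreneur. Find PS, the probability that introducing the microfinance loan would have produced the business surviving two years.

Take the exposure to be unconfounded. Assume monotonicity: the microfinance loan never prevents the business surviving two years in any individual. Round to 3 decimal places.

p₁ = 0.65, p₀ = 0.29.
Under exogeneity and monotonicity, PS = (p₁ − p₀) / (1 − p₀).
PS = (0.65 − 0.29) / (1 − 0.29) = 0.36 / 0.71 ≈ 0.5070

PS ≈ 0.507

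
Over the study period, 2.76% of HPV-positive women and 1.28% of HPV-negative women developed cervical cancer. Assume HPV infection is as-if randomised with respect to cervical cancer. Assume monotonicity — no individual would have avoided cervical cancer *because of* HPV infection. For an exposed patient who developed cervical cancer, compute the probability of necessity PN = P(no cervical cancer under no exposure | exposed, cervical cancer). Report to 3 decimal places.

p₁ = 0.0276, p₀ = 0.0128.
Under exogeneity and monotonicity, PN = (p₁ − p₀) / p₁.
PN = (0.0276 − 0.0128) / 0.0276 = 0.0148 / 0.0276 ≈ 0.5362

PN ≈ 0.536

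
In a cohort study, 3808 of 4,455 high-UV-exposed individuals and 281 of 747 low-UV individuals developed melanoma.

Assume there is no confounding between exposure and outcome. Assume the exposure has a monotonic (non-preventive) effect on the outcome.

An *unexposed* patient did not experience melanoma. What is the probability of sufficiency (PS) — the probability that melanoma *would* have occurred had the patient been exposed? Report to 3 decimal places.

p₁ = P(outcome | exposed) = 3808/4455 = 0.85477
p₀ = P(outcome | unexposed) = 281/747 = 0.37617
Under exogeneity and monotonicity, PS = (p₁ − p₀) / (1 − p₀).
PS = (0.85477 − 0.37617) / (1 − 0.37617) = 0.4786 / 0.62383 ≈ 0.7672

PS ≈ 0.767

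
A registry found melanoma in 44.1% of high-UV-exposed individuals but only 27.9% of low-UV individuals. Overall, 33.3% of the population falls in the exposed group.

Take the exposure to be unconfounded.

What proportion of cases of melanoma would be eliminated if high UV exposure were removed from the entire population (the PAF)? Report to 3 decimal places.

p₁ = 0.441, p₀ = 0.279.
Overall risk P(Y=1) = π·p₁ + (1−π)·p₀ = 0.333×0.441 + 0.667×0.279 = 0.33295.
Under exogeneity, PAF = [P(Y=1) − p₀] / P(Y=1).
PAF = (0.33295 − 0.279) / 0.33295 ≈ 0.1620

PAF ≈ 0.162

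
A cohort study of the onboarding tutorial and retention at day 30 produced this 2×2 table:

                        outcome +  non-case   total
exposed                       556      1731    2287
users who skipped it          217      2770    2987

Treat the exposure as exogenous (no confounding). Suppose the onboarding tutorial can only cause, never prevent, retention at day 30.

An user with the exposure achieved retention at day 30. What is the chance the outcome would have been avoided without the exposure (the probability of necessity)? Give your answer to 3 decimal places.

p₁ = P(outcome | exposed) = 556/2287 = 0.24311
p₀ = P(outcome | unexposed) = 217/2987 = 0.072648
Under exogeneity and monotonicity, PN = (p₁ − p₀)/p₁.
PN = (0.24311 − 0.072648) / 0.24311 ≈ 0.7012

PN ≈ 0.701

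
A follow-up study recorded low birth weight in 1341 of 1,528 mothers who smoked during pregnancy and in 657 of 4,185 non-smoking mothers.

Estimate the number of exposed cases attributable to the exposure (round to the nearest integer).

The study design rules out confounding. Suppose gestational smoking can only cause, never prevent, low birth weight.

about 1101 cases

p₁ = P(outcome | exposed) = 1341/1528 = 0.87762
p₀ = P(outcome | unexposed) = 657/4185 = 0.15699
PN = (p₁ − p₀)/p₁ = (0.87762 − 0.15699) / 0.87762 ≈ 0.82112.
Attributable cases ≈ PN × (exposed cases) = 0.82112 × 1341 ≈ 1101.12.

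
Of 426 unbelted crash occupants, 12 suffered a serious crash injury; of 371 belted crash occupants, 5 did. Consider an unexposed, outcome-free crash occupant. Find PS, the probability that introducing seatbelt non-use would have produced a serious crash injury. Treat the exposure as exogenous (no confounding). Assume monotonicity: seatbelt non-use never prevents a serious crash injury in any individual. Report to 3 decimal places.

p₁ = P(outcome | exposed) = 12/426 = 0.028169
p₀ = P(outcome | unexposed) = 5/371 = 0.013477
Under exogeneity and monotonicity, PS = (p₁ − p₀) / (1 − p₀).
PS = (0.028169 − 0.013477) / (1 − 0.013477) = 0.014692 / 0.98652 ≈ 0.0149

PS ≈ 0.015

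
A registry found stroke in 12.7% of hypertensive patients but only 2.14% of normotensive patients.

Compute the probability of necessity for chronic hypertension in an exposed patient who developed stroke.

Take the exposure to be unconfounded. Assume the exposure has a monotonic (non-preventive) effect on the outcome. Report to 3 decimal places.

p₁ = 0.127, p₀ = 0.0214.
Under exogeneity and monotonicity, PN = (p₁ − p₀) / p₁.
PN = (0.127 − 0.0214) / 0.127 = 0.1056 / 0.127 ≈ 0.8315

PN ≈ 0.831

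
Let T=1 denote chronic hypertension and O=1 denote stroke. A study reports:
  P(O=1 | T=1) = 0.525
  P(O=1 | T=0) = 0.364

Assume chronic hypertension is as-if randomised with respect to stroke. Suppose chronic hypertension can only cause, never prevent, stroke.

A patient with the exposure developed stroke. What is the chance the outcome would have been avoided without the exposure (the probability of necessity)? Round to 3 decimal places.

Let p₁ = 0.525, p₀ = 0.364.
Under exogeneity and monotonicity, PN = (p₁ − p₀) / p₁.
PN = (0.525 − 0.364) / 0.525 = 0.161 / 0.525 ≈ 0.3067

PN ≈ 0.307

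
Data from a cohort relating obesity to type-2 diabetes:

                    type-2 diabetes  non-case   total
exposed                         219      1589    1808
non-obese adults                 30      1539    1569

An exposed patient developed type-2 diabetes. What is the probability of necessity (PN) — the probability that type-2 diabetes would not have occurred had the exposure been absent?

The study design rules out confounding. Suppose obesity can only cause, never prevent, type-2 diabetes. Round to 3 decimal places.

p₁ = P(outcome | exposed) = 219/1808 = 0.12113
p₀ = P(outcome | unexposed) = 30/1569 = 0.01912
Under exogeneity and monotonicity, PN = (p₁ − p₀)/p₁.
PN = (0.12113 − 0.01912) / 0.12113 ≈ 0.8421

PN ≈ 0.842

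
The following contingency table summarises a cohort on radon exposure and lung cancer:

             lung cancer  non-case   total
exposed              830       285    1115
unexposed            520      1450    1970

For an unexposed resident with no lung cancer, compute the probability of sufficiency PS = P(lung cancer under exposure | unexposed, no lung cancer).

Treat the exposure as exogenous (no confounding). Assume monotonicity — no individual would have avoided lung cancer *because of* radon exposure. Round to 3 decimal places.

PS ≈ 0.653

p₁ = P(outcome | exposed) = 830/1115 = 0.74439
p₀ = P(outcome | unexposed) = 520/1970 = 0.26396
Under exogeneity and monotonicity, PS = (p₁ − p₀)/(1 − p₀).
PS = (0.74439 − 0.26396) / 0.73604 ≈ 0.6527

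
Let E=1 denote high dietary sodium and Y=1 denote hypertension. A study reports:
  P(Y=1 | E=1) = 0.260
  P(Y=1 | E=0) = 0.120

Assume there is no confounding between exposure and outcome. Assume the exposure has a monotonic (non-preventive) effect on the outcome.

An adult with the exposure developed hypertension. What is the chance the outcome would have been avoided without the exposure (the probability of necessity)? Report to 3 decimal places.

PN ≈ 0.538

Let p₁ = 0.26, p₀ = 0.12.
Under exogeneity and monotonicity, PN = (p₁ − p₀) / p₁.
PN = (0.26 − 0.12) / 0.26 = 0.14 / 0.26 ≈ 0.5385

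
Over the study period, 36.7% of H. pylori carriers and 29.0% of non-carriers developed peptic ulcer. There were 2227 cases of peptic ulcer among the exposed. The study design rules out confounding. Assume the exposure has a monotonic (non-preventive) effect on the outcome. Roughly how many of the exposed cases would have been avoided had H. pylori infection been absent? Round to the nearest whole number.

about 467 cases

p₁ = 0.367, p₀ = 0.29.
PN = (p₁ − p₀)/p₁ = (0.367 − 0.29) / 0.367 ≈ 0.20981.
Attributable cases ≈ PN × (exposed cases) = 0.20981 × 2227 ≈ 467.25.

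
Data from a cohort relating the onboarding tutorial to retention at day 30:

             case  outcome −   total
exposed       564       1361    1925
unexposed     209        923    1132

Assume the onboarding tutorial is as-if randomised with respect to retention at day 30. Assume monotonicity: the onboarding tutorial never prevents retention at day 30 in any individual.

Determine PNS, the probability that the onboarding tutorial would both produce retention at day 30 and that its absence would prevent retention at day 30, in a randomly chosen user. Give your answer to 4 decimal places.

p₁ = P(outcome | exposed) = 564/1925 = 0.29299
p₀ = P(outcome | unexposed) = 209/1132 = 0.18463
Under exogeneity and monotonicity, PNS = p₁ − p₀.
PNS = 0.29299 − 0.18463 = 0.10836

PNS ≈ 0.1084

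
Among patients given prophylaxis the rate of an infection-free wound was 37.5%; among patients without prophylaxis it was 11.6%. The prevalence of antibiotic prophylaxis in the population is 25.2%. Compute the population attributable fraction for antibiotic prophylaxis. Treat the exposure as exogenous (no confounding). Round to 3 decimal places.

p₁ = 0.375, p₀ = 0.116.
Overall risk P(Y=1) = π·p₁ + (1−π)·p₀ = 0.252×0.375 + 0.748×0.116 = 0.18127.
Under exogeneity, PAF = [P(Y=1) − p₀] / P(Y=1).
PAF = (0.18127 − 0.116) / 0.18127 ≈ 0.3601

PAF ≈ 0.360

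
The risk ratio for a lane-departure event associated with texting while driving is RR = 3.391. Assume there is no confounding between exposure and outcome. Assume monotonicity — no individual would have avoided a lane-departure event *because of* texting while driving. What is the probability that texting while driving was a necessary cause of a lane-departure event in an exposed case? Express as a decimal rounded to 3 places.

Under exogeneity and monotonicity, PN = (RR − 1) / RR = 1 − 1/RR.
PN = (3.391 − 1) / 3.391 = 2.391 / 3.391 ≈ 0.7051

PN ≈ 0.705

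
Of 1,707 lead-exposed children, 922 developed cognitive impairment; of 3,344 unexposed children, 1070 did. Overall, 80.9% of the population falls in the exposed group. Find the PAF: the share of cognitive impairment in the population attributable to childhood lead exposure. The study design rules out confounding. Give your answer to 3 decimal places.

PAF ≈ 0.358

p₁ = P(outcome | exposed) = 922/1707 = 0.54013
p₀ = P(outcome | unexposed) = 1070/3344 = 0.31998
Overall risk P(Y=1) = π·p₁ + (1−π)·p₀ = 0.809×0.54013 + 0.191×0.31998 = 0.49808.
Under exogeneity, PAF = [P(Y=1) − p₀] / P(Y=1).
PAF = (0.49808 − 0.31998) / 0.49808 ≈ 0.3576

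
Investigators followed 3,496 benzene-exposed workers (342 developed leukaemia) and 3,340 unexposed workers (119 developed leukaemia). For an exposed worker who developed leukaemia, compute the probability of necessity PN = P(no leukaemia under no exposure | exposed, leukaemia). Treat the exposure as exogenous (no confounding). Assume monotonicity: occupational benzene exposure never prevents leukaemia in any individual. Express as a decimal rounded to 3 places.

PN ≈ 0.636

p₁ = P(outcome | exposed) = 342/3496 = 0.097826
p₀ = P(outcome | unexposed) = 119/3340 = 0.035629
Under exogeneity and monotonicity, PN = (p₁ − p₀) / p₁.
PN = (0.097826 − 0.035629) / 0.097826 = 0.062197 / 0.097826 ≈ 0.6358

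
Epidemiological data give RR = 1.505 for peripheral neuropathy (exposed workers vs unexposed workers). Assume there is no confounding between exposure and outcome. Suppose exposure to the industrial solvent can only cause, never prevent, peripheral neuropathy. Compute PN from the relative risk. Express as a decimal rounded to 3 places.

PN ≈ 0.336

Under exogeneity and monotonicity, PN = (RR − 1) / RR = 1 − 1/RR.
PN = (1.505 − 1) / 1.505 = 0.505 / 1.505 ≈ 0.3355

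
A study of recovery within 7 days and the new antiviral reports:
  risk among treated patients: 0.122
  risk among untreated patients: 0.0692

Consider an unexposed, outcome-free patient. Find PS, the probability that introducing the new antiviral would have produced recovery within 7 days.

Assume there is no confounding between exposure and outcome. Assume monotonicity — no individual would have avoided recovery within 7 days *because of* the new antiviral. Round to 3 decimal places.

PS ≈ 0.057

Let p₁ = 0.122, p₀ = 0.0692.
Under exogeneity and monotonicity, PS = (p₁ − p₀) / (1 − p₀).
PS = (0.122 − 0.0692) / (1 − 0.0692) = 0.0528 / 0.9308 ≈ 0.0567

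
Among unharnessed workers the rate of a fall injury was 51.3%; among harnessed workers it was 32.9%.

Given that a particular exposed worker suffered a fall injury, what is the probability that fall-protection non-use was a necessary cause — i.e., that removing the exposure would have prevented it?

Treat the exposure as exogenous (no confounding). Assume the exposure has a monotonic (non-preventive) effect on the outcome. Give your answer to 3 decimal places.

p₁ = 0.513, p₀ = 0.329.
Under exogeneity and monotonicity, PN = (p₁ − p₀) / p₁.
PN = (0.513 − 0.329) / 0.513 = 0.184 / 0.513 ≈ 0.3587

PN ≈ 0.359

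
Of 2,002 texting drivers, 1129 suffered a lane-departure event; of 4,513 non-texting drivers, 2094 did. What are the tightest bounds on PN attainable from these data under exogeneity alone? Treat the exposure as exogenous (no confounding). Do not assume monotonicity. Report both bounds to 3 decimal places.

p₁ = P(outcome | exposed) = 1129/2002 = 0.56394
p₀ = P(outcome | unexposed) = 2094/4513 = 0.46399
Under exogeneity alone the bounds on PN are max{0,(p₁−p₀)/p₁} ≤ PN ≤ min{1,(1−p₀)/p₁}.
  lower = (p₁ − p₀)/p₁ = 0.099943 / 0.56394 ≈ 0.1772
  upper = min{1, (1 − p₀)/p₁} = 0.53601 / 0.56394 ≈ 0.9505

0.177 ≤ PN ≤ 0.950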